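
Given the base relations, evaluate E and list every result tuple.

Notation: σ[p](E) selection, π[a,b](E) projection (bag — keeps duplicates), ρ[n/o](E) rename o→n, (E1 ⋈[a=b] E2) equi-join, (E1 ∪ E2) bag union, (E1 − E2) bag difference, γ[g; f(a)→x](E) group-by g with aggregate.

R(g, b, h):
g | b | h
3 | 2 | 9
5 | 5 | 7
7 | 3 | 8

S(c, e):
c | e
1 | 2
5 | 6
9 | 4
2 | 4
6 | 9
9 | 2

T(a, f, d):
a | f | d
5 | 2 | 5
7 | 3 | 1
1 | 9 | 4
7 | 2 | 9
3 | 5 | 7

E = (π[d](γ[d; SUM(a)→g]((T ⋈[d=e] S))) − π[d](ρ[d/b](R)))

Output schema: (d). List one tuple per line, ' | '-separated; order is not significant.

Subexpression sizes:
  T → 5
  S → 6
  (T ⋈[d=e] S) → 3
  γ[d; SUM(a)→g]((T ⋈[d=e] S)) → 2
  π[d](γ[d; SUM(a)→g]((T ⋈[d=e] S))) → 2
  R → 3
  ρ[d/b](R) → 3
  π[d](ρ[d/b](R)) → 3
  (π[d](γ[d; SUM(a)→g]((T ⋈[d=e] S))) − π[d](ρ[d/b](R))) → 2

== RESULT ==
d
4
9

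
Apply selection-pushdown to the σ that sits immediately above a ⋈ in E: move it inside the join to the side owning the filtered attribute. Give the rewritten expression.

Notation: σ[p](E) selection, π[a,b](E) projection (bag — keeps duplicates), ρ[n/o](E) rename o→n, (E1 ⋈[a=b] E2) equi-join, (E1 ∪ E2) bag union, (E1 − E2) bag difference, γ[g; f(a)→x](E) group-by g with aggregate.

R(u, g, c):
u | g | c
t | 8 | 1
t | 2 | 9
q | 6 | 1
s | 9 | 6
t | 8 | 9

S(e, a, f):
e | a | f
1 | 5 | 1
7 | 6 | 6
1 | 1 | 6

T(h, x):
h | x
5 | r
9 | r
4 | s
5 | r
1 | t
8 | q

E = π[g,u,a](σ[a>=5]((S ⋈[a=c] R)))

σ filters on a, owned by the left side.
E' = π[g,u,a]((σ[a>=5](S) ⋈[a=c] R))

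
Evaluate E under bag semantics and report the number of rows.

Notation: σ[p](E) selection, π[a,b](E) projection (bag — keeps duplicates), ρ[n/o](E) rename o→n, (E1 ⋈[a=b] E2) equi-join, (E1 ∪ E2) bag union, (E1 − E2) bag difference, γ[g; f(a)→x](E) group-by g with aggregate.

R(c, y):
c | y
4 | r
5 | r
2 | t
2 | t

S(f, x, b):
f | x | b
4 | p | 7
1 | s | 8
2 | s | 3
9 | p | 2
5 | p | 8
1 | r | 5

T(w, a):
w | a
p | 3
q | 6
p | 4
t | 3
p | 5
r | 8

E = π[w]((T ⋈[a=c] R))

Row counts bottom-up:
  T → 6
  R → 4
  (T ⋈[a=c] R) → 2
  π[w]((T ⋈[a=c] R)) → 2

|E| = 2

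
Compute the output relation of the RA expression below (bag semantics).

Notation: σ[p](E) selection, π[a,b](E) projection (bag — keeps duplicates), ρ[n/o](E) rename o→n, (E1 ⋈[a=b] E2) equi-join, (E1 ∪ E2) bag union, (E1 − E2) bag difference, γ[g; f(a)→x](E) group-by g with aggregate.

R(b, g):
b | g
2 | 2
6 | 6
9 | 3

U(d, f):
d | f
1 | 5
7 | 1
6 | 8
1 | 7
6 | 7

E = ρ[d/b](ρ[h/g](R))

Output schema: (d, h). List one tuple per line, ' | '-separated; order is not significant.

Row counts bottom-up:
  R → 3
  ρ[h/g](R) → 3
  ρ[d/b](ρ[h/g](R)) → 3

== RESULT ==
d | h
2 | 2
6 | 6
9 | 3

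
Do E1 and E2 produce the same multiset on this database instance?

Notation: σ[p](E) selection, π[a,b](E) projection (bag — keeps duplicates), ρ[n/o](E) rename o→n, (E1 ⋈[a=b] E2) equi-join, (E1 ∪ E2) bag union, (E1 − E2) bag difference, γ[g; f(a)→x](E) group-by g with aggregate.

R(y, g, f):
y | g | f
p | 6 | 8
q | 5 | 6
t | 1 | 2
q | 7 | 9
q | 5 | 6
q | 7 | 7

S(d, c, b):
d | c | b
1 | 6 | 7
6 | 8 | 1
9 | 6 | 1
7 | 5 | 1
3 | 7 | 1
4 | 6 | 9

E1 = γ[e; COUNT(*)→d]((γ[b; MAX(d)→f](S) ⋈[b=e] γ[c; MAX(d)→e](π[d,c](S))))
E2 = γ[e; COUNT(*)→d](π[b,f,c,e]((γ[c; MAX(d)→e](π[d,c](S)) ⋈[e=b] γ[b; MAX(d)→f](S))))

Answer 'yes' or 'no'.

E1 row counts bottom-up:
  S → 6
  γ[b; MAX(d)→f](S) → 3
  S → 6
  π[d,c](S) → 6
  γ[c; MAX(d)→e](π[d,c](S)) → 4
  (γ[b; MAX(d)→f](S) ⋈[b=e] γ[c; MAX(d)→e](π[d,c](S))) → 2
  γ[e; COUNT(*)→d]((γ[b; MAX(d)→f](S) ⋈[b=e] γ[c; MAX(d)→e](π[d,c](S)))) → 2
E2 row counts bottom-up:
  S → 6
  π[d,c](S) → 6
  γ[c; MAX(d)→e](π[d,c](S)) → 4
  S → 6
  γ[b; MAX(d)→f](S) → 3
  (γ[c; MAX(d)→e](π[d,c](S)) ⋈[e=b] γ[b; MAX(d)→f](S)) → 2
  π[b,f,c,e]((γ[c; MAX(d)→e](π[d,c](S)) ⋈[e=b] γ[b; MAX(d)→f](S))) → 2
  γ[e; COUNT(*)→d](π[b,f,c,e]((γ[c; MAX(d)→e](π[d,c](S)) ⋈[e=b] γ[b; MAX(d)→f](S)))) → 2

E1 and E2 produce the same multiset:
e | d
7 | 1
9 | 1

yes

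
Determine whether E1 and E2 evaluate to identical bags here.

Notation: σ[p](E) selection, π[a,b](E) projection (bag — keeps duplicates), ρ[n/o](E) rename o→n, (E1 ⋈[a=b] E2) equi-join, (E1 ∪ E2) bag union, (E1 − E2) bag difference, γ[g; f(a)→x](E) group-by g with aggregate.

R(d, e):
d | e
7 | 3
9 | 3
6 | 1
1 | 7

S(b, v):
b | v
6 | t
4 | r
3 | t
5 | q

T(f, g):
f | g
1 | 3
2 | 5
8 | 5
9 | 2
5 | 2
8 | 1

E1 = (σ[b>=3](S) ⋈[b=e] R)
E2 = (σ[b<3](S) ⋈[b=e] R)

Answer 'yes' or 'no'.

E1 per-node cardinality:
  S → 4
  σ[b>=3](S) → 4
  R → 4
  (σ[b>=3](S) ⋈[b=e] R) → 2
E2 per-node cardinality:
  S → 4
  σ[b<3](S) → 0
  R → 4
  (σ[b<3](S) ⋈[b=e] R) → 0

E1 result:
b | v | d | e
3 | t | 7 | 3
3 | t | 9 | 3
E2 result:
b | v | d | e
(0 rows)
Witness: (3, 't', 9, 3) appears 1× in E1 but 0× in E2.

no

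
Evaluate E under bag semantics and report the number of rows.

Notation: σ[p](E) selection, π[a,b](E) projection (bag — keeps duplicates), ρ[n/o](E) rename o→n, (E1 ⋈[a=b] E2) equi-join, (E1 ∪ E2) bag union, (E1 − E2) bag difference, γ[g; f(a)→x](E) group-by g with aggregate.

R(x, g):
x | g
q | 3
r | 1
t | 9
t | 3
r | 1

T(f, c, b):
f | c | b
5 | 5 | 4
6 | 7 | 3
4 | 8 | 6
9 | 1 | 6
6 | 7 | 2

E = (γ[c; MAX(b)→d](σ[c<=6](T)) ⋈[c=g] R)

Per-node cardinality:
  T → 5
  σ[c<=6](T) → 2
  γ[c; MAX(b)→d](σ[c<=6](T)) → 2
  R → 5
  (γ[c; MAX(b)→d](σ[c<=6](T)) ⋈[c=g] R) → 2

|E| = 2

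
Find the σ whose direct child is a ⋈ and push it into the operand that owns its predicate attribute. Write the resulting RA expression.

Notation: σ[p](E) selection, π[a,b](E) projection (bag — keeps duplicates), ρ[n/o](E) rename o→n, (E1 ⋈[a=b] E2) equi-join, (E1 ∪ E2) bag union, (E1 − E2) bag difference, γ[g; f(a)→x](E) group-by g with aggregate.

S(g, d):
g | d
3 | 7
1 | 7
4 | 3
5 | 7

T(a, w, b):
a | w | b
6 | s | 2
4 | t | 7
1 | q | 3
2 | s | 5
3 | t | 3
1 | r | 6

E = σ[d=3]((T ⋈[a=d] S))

σ filters on d, owned by the right side.
E' = (T ⋈[a=d] σ[d=3](S))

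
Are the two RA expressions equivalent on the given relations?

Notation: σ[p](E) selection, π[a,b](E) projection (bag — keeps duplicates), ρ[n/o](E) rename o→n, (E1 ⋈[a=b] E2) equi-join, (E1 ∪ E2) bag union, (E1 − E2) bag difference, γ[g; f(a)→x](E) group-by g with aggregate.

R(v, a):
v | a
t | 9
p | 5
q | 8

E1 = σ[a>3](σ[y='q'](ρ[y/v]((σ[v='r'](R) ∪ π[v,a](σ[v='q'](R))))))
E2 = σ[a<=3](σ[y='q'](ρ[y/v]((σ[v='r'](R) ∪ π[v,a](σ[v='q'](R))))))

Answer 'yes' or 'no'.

E1 subexpression sizes:
  R → 3
  σ[v='r'](R) → 0
  R → 3
  σ[v='q'](R) → 1
  π[v,a](σ[v='q'](R)) → 1
  (σ[v='r'](R) ∪ π[v,a](σ[v='q'](R))) → 1
  ρ[y/v]((σ[v='r'](R) ∪ π[v,a](σ[v='q'](R)))) → 1
  σ[y='q'](ρ[y/v]((σ[v='r'](R) ∪ π[v,a](σ[v='q'](R))))) → 1
  σ[a>3](σ[y='q'](ρ[y/v]((σ[v='r'](R) ∪ π[v,a](σ[v='q'](R)))))) → 1
E2 subexpression sizes:
  R → 3
  σ[v='r'](R) → 0
  R → 3
  σ[v='q'](R) → 1
  π[v,a](σ[v='q'](R)) → 1
  (σ[v='r'](R) ∪ π[v,a](σ[v='q'](R))) → 1
  ρ[y/v]((σ[v='r'](R) ∪ π[v,a](σ[v='q'](R)))) → 1
  σ[y='q'](ρ[y/v]((σ[v='r'](R) ∪ π[v,a](σ[v='q'](R))))) → 1
  σ[a<=3](σ[y='q'](ρ[y/v]((σ[v='r'](R) ∪ π[v,a](σ[v='q'](R)))))) → 0

E1 result:
y | a
q | 8
E2 result:
y | a
(0 rows)
Witness: ('q', 8) appears 1× in E1 but 0× in E2.

no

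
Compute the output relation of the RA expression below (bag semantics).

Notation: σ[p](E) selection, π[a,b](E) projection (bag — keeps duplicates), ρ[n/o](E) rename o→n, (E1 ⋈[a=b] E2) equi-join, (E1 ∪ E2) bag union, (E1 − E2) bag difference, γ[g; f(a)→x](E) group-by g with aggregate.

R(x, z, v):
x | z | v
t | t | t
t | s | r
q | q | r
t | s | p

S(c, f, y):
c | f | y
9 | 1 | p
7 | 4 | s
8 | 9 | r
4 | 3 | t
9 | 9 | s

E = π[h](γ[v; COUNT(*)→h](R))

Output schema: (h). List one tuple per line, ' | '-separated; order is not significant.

Subexpression sizes:
  R → 4
  γ[v; COUNT(*)→h](R) → 3
  π[h](γ[v; COUNT(*)→h](R)) → 3

== RESULT ==
h
1
1
2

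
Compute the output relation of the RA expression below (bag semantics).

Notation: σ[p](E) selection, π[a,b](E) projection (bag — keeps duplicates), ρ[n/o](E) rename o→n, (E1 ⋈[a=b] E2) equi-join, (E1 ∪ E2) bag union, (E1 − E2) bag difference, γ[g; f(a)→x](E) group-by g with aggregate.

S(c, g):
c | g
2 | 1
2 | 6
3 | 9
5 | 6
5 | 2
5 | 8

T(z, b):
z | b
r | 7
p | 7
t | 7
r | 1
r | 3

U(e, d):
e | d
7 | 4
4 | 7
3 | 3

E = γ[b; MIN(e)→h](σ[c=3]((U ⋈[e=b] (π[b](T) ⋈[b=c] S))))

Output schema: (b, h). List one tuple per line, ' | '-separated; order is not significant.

Row counts bottom-up:
  U → 3
  T → 5
  π[b](T) → 5
  S → 6
  (π[b](T) ⋈[b=c] S) → 1
  (U ⋈[e=b] (π[b](T) ⋈[b=c] S)) → 1
  σ[c=3]((U ⋈[e=b] (π[b](T) ⋈[b=c] S))) → 1
  γ[b; MIN(e)→h](σ[c=3]((U ⋈[e=b] (π[b](T) ⋈[b=c] S)))) → 1

== RESULT ==
b | h
3 | 3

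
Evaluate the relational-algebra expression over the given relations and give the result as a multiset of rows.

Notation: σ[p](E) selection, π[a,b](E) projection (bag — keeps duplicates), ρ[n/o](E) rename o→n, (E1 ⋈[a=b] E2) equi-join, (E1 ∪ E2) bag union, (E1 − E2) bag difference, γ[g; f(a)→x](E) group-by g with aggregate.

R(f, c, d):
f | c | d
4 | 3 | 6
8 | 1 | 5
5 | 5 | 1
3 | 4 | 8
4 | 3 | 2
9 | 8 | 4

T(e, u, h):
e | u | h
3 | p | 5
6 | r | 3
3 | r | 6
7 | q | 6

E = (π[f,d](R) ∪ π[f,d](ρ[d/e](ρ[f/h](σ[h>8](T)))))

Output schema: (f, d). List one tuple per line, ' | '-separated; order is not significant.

Subexpression sizes:
  R → 6
  π[f,d](R) → 6
  T → 4
  σ[h>8](T) → 0
  ρ[f/h](σ[h>8](T)) → 0
  ρ[d/e](ρ[f/h](σ[h>8](T))) → 0
  π[f,d](ρ[d/e](ρ[f/h](σ[h>8](T)))) → 0
  (π[f,d](R) ∪ π[f,d](ρ[d/e](ρ[f/h](σ[h>8](T))))) → 6

== RESULT ==
f | d
3 | 8
4 | 2
4 | 6
5 | 1
8 | 5
9 | 4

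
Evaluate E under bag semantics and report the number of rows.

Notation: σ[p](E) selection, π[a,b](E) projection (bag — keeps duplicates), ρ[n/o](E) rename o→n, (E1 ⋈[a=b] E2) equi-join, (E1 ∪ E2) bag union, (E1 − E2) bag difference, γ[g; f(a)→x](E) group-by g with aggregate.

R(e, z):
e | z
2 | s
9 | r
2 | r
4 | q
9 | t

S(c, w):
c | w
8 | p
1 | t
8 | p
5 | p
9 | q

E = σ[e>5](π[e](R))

Per-node cardinality:
  R → 5
  π[e](R) → 5
  σ[e>5](π[e](R)) → 2

|E| = 2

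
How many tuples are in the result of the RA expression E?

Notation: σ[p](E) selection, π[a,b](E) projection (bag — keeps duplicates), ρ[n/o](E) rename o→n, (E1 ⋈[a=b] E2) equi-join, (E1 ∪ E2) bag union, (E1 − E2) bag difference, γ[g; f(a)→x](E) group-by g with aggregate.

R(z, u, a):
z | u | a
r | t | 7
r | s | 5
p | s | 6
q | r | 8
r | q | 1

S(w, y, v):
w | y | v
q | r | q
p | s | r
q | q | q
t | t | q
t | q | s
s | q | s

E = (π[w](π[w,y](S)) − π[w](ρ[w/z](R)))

Row counts bottom-up:
  S → 6
  π[w,y](S) → 6
  π[w](π[w,y](S)) → 6
  R → 5
  ρ[w/z](R) → 5
  π[w](ρ[w/z](R)) → 5
  (π[w](π[w,y](S)) − π[w](ρ[w/z](R))) → 4

|E| = 4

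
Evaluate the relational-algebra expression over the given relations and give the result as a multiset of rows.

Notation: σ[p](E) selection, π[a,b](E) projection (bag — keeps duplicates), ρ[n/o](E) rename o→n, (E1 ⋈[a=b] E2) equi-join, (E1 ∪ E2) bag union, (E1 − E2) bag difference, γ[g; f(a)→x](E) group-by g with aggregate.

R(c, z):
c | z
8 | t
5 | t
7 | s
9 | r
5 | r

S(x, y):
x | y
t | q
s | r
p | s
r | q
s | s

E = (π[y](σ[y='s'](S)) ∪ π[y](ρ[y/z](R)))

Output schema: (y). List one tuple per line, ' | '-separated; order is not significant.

Row counts bottom-up:
  S → 5
  σ[y='s'](S) → 2
  π[y](σ[y='s'](S)) → 2
  R → 5
  ρ[y/z](R) → 5
  π[y](ρ[y/z](R)) → 5
  (π[y](σ[y='s'](S)) ∪ π[y](ρ[y/z](R))) → 7

== RESULT ==
y
r
r
s
s
s
t
t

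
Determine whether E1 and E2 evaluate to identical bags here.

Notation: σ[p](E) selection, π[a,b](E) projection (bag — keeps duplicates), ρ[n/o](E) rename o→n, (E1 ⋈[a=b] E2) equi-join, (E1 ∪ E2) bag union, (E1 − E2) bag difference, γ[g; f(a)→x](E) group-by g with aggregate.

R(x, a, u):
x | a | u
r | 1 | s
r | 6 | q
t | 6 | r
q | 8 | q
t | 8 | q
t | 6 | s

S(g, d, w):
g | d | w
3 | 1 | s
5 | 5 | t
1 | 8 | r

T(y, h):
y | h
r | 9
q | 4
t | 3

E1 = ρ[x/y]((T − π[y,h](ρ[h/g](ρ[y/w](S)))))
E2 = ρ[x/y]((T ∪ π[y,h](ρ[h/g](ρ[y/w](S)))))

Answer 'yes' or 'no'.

E1 subexpression sizes:
  T → 3
  S → 3
  ρ[y/w](S) → 3
  ρ[h/g](ρ[y/w](S)) → 3
  π[y,h](ρ[h/g](ρ[y/w](S))) → 3
  (T − π[y,h](ρ[h/g](ρ[y/w](S)))) → 3
  ρ[x/y]((T − π[y,h](ρ[h/g](ρ[y/w](S))))) → 3
E2 subexpression sizes:
  T → 3
  S → 3
  ρ[y/w](S) → 3
  ρ[h/g](ρ[y/w](S)) → 3
  π[y,h](ρ[h/g](ρ[y/w](S))) → 3
  (T ∪ π[y,h](ρ[h/g](ρ[y/w](S)))) → 6
  ρ[x/y]((T ∪ π[y,h](ρ[h/g](ρ[y/w](S))))) → 6

E1 result:
x | h
q | 4
r | 9
t | 3
E2 result:
x | h
q | 4
r | 1
r | 9
s | 3
t | 3
t | 5
Witness: ('r', 1) appears 0× in E1 but 1× in E2.

no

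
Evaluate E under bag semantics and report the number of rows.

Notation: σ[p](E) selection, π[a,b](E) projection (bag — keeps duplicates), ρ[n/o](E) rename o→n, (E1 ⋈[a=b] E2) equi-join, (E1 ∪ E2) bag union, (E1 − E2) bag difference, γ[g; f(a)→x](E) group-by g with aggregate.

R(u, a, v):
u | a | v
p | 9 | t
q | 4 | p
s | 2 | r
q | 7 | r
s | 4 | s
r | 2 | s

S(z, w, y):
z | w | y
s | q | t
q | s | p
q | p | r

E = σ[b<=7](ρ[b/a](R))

Stepwise |·|:
  R → 6
  ρ[b/a](R) → 6
  σ[b<=7](ρ[b/a](R)) → 5

|E| = 5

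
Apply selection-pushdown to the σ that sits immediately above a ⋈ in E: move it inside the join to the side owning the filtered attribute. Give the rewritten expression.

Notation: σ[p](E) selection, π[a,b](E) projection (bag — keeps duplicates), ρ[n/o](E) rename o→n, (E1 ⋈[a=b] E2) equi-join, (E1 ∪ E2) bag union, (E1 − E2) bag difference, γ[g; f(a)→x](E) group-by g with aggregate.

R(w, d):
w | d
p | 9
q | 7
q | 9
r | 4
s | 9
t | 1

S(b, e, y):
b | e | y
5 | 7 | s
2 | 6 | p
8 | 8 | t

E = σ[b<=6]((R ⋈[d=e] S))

σ filters on b, owned by the right side.
E' = (R ⋈[d=e] σ[b<=6](S))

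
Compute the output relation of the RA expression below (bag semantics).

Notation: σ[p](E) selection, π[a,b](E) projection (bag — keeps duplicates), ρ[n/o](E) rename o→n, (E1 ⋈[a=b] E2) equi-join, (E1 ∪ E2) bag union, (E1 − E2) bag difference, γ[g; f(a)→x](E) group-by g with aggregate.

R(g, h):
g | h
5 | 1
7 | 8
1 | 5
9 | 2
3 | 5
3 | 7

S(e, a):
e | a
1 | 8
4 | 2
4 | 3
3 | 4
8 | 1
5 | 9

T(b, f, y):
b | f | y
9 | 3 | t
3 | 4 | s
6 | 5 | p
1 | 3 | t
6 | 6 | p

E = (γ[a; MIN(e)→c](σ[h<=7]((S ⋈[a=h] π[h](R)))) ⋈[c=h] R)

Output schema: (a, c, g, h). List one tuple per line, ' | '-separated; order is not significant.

Per-node cardinality:
  S → 6
  R → 6
  π[h](R) → 6
  (S ⋈[a=h] π[h](R)) → 3
  σ[h<=7]((S ⋈[a=h] π[h](R))) → 2
  γ[a; MIN(e)→c](σ[h<=7]((S ⋈[a=h] π[h](R)))) → 2
  R → 6
  (γ[a; MIN(e)→c](σ[h<=7]((S ⋈[a=h] π[h](R)))) ⋈[c=h] R) → 1

== RESULT ==
a | c | g | h
1 | 8 | 7 | 8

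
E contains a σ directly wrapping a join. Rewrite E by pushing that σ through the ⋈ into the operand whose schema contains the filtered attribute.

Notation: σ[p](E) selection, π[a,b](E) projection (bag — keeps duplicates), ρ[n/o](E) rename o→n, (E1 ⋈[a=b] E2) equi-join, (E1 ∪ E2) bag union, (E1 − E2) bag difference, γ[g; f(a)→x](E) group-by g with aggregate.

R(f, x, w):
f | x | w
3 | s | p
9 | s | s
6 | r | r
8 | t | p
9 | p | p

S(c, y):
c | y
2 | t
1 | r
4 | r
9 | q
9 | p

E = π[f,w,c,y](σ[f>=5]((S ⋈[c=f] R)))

σ filters on f, owned by the right side.
E' = π[f,w,c,y]((S ⋈[c=f] σ[f>=5](R)))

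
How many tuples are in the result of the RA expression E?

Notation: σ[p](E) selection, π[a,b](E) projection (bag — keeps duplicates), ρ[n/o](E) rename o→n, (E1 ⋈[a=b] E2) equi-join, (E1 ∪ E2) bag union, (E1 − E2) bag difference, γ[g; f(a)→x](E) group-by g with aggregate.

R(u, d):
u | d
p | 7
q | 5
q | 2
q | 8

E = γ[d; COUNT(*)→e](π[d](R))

Stepwise |·|:
  R → 4
  π[d](R) → 4
  γ[d; COUNT(*)→e](π[d](R)) → 4

|E| = 4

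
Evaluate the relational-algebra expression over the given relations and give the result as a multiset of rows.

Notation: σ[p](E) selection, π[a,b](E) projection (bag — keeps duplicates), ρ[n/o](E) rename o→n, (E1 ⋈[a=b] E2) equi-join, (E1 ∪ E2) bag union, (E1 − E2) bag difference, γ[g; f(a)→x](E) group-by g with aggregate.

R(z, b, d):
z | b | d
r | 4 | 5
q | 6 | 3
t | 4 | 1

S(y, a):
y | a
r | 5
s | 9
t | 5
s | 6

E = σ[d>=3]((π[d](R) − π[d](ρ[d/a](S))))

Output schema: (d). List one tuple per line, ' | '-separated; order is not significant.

Stepwise |·|:
  R → 3
  π[d](R) → 3
  S → 4
  ρ[d/a](S) → 4
  π[d](ρ[d/a](S)) → 4
  (π[d](R) − π[d](ρ[d/a](S))) → 2
  σ[d>=3]((π[d](R) − π[d](ρ[d/a](S)))) → 1

== RESULT ==
d
3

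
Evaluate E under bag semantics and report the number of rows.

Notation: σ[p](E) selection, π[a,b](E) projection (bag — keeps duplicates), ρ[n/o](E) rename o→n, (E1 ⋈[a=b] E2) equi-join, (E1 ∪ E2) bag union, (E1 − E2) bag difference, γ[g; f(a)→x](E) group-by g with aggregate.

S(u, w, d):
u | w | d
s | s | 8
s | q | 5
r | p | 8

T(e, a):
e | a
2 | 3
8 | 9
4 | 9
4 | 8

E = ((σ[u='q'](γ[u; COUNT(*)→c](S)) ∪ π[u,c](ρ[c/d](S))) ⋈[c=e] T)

Subexpression sizes:
  S → 3
  γ[u; COUNT(*)→c](S) → 2
  σ[u='q'](γ[u; COUNT(*)→c](S)) → 0
  S → 3
  ρ[c/d](S) → 3
  π[u,c](ρ[c/d](S)) → 3
  (σ[u='q'](γ[u; COUNT(*)→c](S)) ∪ π[u,c](ρ[c/d](S))) → 3
  T → 4
  ((σ[u='q'](γ[u; COUNT(*)→c](S)) ∪ π[u,c](ρ[c/d](S))) ⋈[c=e] T) → 2

|E| = 2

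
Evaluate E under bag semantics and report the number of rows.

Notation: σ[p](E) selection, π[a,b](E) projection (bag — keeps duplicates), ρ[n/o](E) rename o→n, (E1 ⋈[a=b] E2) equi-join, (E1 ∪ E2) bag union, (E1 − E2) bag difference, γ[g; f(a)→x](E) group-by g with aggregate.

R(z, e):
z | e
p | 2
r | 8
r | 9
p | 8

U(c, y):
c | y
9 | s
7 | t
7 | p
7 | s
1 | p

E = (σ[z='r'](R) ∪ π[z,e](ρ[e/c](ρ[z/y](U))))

Per-node cardinality:
  R → 4
  σ[z='r'](R) → 2
  U → 5
  ρ[z/y](U) → 5
  ρ[e/c](ρ[z/y](U)) → 5
  π[z,e](ρ[e/c](ρ[z/y](U))) → 5
  (σ[z='r'](R) ∪ π[z,e](ρ[e/c](ρ[z/y](U)))) → 7

|E| = 7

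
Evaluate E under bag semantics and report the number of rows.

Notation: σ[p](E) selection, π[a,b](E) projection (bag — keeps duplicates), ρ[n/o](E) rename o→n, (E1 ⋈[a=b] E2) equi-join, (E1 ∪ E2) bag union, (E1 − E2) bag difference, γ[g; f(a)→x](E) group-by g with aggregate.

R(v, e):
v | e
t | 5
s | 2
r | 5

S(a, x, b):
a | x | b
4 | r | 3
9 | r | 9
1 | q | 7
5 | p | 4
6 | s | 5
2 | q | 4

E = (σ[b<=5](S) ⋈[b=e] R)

Subexpression sizes:
  S → 6
  σ[b<=5](S) → 4
  R → 3
  (σ[b<=5](S) ⋈[b=e] R) → 2

|E| = 2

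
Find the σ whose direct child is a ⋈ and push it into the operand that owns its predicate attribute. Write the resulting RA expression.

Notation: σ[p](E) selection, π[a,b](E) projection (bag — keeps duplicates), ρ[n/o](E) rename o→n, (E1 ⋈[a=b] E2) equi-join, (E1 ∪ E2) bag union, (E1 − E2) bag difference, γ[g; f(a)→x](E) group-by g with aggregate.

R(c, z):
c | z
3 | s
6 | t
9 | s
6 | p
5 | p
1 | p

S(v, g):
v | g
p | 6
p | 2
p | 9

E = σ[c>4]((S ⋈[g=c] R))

σ filters on c, owned by the right side.
E' = (S ⋈[g=c] σ[c>4](R))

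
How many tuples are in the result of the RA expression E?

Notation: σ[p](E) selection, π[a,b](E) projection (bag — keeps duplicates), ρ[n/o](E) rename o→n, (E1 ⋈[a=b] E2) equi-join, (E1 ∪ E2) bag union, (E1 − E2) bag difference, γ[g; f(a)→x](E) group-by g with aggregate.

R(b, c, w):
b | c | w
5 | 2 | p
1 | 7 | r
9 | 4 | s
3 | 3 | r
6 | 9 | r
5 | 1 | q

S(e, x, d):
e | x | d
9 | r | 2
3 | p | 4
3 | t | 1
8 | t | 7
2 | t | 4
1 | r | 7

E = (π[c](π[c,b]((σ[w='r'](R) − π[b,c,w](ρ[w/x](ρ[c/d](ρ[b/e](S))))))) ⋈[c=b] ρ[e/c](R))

Stepwise |·|:
  R → 6
  σ[w='r'](R) → 3
  S → 6
  ρ[b/e](S) → 6
  ρ[c/d](ρ[b/e](S)) → 6
  ρ[w/x](ρ[c/d](ρ[b/e](S))) → 6
  π[b,c,w](ρ[w/x](ρ[c/d](ρ[b/e](S)))) → 6
  (σ[w='r'](R) − π[b,c,w](ρ[w/x](ρ[c/d](ρ[b/e](S))))) → 2
  π[c,b]((σ[w='r'](R) − π[b,c,w](ρ[w/x](ρ[c/d](ρ[b/e](S)))))) → 2
  π[c](π[c,b]((σ[w='r'](R) − π[b,c,w](ρ[w/x](ρ[c/d](ρ[b/e](S))))))) → 2
  R → 6
  ρ[e/c](R) → 6
  (π[c](π[c,b]((σ[w='r'](R) − π[b,c,w](ρ[w/x](ρ[c/d](ρ[b/e](S))))))) ⋈[c=b] ρ[e/c](R)) → 2

|E| = 2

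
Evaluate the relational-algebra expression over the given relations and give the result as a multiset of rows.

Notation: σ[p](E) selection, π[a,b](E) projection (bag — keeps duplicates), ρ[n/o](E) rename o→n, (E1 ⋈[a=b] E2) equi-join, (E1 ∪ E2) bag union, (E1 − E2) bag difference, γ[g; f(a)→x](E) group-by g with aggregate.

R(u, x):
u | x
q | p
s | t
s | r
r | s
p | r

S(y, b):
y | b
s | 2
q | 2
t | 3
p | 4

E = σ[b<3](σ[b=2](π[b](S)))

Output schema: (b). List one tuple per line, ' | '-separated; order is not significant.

Stepwise |·|:
  S → 4
  π[b](S) → 4
  σ[b=2](π[b](S)) → 2
  σ[b<3](σ[b=2](π[b](S))) → 2

== RESULT ==
b
2
2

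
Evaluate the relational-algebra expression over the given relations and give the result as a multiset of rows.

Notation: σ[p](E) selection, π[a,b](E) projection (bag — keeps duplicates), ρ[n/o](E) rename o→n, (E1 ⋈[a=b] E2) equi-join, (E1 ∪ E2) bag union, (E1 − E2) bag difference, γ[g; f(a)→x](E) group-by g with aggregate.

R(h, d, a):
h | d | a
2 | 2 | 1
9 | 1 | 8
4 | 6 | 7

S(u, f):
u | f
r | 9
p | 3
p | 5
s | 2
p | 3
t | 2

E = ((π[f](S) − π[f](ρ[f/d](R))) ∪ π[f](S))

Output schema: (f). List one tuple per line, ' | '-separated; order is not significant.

Per-node cardinality:
  S → 6
  π[f](S) → 6
  R → 3
  ρ[f/d](R) → 3
  π[f](ρ[f/d](R)) → 3
  (π[f](S) − π[f](ρ[f/d](R))) → 5
  S → 6
  π[f](S) → 6
  ((π[f](S) − π[f](ρ[f/d](R))) ∪ π[f](S)) → 11

== RESULT ==
f
2
2
2
3
3
3
3
5
5
9
9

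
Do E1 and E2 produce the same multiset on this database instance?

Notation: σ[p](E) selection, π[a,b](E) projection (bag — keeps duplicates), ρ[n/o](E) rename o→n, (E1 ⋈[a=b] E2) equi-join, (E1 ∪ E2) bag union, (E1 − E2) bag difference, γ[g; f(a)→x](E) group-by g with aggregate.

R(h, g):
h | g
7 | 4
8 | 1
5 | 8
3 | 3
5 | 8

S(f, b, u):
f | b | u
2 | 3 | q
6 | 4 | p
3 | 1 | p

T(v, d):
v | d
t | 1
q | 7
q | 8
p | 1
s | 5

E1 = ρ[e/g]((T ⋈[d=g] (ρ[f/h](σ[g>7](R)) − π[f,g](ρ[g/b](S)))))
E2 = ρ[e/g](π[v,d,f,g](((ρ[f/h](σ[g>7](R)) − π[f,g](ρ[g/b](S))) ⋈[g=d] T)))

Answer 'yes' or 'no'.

E1 per-node cardinality:
  T → 5
  R → 5
  σ[g>7](R) → 2
  ρ[f/h](σ[g>7](R)) → 2
  S → 3
  ρ[g/b](S) → 3
  π[f,g](ρ[g/b](S)) → 3
  (ρ[f/h](σ[g>7](R)) − π[f,g](ρ[g/b](S))) → 2
  (T ⋈[d=g] (ρ[f/h](σ[g>7](R)) − π[f,g](ρ[g/b](S)))) → 2
  ρ[e/g]((T ⋈[d=g] (ρ[f/h](σ[g>7](R)) − π[f,g](ρ[g/b](S))))) → 2
E2 per-node cardinality:
  R → 5
  σ[g>7](R) → 2
  ρ[f/h](σ[g>7](R)) → 2
  S → 3
  ρ[g/b](S) → 3
  π[f,g](ρ[g/b](S)) → 3
  (ρ[f/h](σ[g>7](R)) − π[f,g](ρ[g/b](S))) → 2
  T → 5
  ((ρ[f/h](σ[g>7](R)) − π[f,g](ρ[g/b](S))) ⋈[g=d] T) → 2
  π[v,d,f,g](((ρ[f/h](σ[g>7](R)) − π[f,g](ρ[g/b](S))) ⋈[g=d] T)) → 2
  ρ[e/g](π[v,d,f,g](((ρ[f/h](σ[g>7](R)) − π[f,g](ρ[g/b](S))) ⋈[g=d] T))) → 2

E1 and E2 produce the same multiset:
v | d | f | e
q | 8 | 5 | 8
q | 8 | 5 | 8

yes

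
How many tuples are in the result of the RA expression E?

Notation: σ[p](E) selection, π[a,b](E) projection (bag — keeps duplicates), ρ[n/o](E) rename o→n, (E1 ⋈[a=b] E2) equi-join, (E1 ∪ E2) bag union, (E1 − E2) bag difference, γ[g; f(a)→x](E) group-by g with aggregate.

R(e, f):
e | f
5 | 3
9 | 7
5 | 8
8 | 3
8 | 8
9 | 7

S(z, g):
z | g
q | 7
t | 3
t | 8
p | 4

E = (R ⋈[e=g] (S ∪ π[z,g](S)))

Subexpression sizes:
  R → 6
  S → 4
  S → 4
  π[z,g](S) → 4
  (S ∪ π[z,g](S)) → 8
  (R ⋈[e=g] (S ∪ π[z,g](S))) → 4

|E| = 4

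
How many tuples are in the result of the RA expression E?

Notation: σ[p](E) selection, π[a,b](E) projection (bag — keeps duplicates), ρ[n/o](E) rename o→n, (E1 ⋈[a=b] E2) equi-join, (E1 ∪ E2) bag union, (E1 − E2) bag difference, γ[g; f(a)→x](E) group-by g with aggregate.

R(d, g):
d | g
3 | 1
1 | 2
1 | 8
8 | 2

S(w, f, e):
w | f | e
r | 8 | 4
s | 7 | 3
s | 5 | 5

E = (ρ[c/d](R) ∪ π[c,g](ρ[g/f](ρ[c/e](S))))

Subexpression sizes:
  R → 4
  ρ[c/d](R) → 4
  S → 3
  ρ[c/e](S) → 3
  ρ[g/f](ρ[c/e](S)) → 3
  π[c,g](ρ[g/f](ρ[c/e](S))) → 3
  (ρ[c/d](R) ∪ π[c,g](ρ[g/f](ρ[c/e](S)))) → 7

|E| = 7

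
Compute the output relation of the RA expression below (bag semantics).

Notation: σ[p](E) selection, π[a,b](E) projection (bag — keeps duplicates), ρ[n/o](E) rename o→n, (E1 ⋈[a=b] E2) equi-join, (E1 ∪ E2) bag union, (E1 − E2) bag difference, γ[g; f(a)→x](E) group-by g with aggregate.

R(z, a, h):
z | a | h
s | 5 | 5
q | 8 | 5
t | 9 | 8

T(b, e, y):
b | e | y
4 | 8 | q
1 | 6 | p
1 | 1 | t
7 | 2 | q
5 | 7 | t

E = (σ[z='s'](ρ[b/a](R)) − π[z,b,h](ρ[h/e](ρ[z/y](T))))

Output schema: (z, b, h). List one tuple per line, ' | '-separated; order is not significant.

Per-node cardinality:
  R → 3
  ρ[b/a](R) → 3
  σ[z='s'](ρ[b/a](R)) → 1
  T → 5
  ρ[z/y](T) → 5
  ρ[h/e](ρ[z/y](T)) → 5
  π[z,b,h](ρ[h/e](ρ[z/y](T))) → 5
  (σ[z='s'](ρ[b/a](R)) − π[z,b,h](ρ[h/e](ρ[z/y](T)))) → 1

== RESULT ==
z | b | h
s | 5 | 5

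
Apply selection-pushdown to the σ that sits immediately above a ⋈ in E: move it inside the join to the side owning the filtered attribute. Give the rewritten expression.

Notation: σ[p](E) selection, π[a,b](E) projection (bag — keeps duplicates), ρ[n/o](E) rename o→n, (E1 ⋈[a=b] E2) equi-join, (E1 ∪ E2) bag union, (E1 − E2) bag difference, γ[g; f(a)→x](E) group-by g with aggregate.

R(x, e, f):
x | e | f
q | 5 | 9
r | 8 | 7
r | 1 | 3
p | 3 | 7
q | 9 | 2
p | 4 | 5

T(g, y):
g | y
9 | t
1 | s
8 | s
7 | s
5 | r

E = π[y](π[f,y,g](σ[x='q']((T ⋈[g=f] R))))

σ filters on x, owned by the right side.
E' = π[y](π[f,y,g]((T ⋈[g=f] σ[x='q'](R))))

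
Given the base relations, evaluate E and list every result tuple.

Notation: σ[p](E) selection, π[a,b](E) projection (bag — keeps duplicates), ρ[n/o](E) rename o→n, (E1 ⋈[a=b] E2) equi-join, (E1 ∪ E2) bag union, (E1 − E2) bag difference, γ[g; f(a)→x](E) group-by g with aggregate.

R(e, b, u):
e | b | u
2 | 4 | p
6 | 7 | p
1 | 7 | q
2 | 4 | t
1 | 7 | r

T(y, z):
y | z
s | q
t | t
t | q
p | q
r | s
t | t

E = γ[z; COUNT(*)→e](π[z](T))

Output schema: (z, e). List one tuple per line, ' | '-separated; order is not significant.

Row counts bottom-up:
  T → 6
  π[z](T) → 6
  γ[z; COUNT(*)→e](π[z](T)) → 3

== RESULT ==
z | e
q | 3
s | 1
t | 2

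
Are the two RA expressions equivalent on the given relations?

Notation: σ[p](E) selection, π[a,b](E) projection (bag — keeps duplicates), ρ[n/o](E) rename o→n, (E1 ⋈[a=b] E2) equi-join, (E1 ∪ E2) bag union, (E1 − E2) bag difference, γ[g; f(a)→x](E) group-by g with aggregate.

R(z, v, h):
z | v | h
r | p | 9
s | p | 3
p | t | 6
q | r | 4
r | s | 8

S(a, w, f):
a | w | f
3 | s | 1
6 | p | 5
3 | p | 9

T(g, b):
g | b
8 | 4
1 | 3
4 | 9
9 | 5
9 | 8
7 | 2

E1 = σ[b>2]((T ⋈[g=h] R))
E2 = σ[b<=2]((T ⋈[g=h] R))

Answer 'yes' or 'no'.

E1 stepwise |·|:
  T → 6
  R → 5
  (T ⋈[g=h] R) → 4
  σ[b>2]((T ⋈[g=h] R)) → 4
E2 stepwise |·|:
  T → 6
  R → 5
  (T ⋈[g=h] R) → 4
  σ[b<=2]((T ⋈[g=h] R)) → 0

E1 result:
g | b | z | v | h
4 | 9 | q | r | 4
8 | 4 | r | s | 8
9 | 5 | r | p | 9
9 | 8 | r | p | 9
E2 result:
g | b | z | v | h
(0 rows)
Witness: (4, 9, 'q', 'r', 4) appears 1× in E1 but 0× in E2.

no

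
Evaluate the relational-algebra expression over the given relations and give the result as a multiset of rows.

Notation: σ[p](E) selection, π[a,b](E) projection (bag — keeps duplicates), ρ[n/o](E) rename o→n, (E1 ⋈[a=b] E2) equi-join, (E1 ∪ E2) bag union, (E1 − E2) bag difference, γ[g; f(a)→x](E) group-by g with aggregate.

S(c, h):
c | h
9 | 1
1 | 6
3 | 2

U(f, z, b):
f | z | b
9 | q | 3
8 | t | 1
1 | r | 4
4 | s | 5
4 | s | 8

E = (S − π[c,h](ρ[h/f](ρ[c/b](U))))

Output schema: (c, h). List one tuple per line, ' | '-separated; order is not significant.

Stepwise |·|:
  S → 3
  U → 5
  ρ[c/b](U) → 5
  ρ[h/f](ρ[c/b](U)) → 5
  π[c,h](ρ[h/f](ρ[c/b](U))) → 5
  (S − π[c,h](ρ[h/f](ρ[c/b](U)))) → 3

== RESULT ==
c | h
1 | 6
3 | 2
9 | 1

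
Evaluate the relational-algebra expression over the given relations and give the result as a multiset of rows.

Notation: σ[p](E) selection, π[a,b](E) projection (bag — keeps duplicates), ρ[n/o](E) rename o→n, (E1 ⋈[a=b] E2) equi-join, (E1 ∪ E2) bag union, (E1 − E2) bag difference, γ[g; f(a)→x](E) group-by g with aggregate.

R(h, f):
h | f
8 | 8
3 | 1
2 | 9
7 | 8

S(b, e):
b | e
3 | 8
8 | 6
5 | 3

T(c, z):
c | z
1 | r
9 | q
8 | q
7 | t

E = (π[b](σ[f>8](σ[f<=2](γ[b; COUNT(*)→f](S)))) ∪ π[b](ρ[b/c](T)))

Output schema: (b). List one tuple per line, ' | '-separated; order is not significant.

Per-node cardinality:
  S → 3
  γ[b; COUNT(*)→f](S) → 3
  σ[f<=2](γ[b; COUNT(*)→f](S)) → 3
  σ[f>8](σ[f<=2](γ[b; COUNT(*)→f](S))) → 0
  π[b](σ[f>8](σ[f<=2](γ[b; COUNT(*)→f](S)))) → 0
  T → 4
  ρ[b/c](T) → 4
  π[b](ρ[b/c](T)) → 4
  (π[b](σ[f>8](σ[f<=2](γ[b; COUNT(*)→f](S)))) ∪ π[b](ρ[b/c](T))) → 4

== RESULT ==
b
1
7
8
9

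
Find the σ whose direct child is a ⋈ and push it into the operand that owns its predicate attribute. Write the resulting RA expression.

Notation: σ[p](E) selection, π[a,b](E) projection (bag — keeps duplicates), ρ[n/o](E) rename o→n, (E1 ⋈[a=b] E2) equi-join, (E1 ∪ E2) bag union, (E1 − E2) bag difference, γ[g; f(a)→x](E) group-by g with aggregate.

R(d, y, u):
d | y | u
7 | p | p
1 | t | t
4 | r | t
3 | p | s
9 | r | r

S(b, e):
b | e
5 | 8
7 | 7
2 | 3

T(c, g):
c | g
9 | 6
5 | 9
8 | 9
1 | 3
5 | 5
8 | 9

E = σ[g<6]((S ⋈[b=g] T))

σ filters on g, owned by the right side.
E' = (S ⋈[b=g] σ[g<6](T))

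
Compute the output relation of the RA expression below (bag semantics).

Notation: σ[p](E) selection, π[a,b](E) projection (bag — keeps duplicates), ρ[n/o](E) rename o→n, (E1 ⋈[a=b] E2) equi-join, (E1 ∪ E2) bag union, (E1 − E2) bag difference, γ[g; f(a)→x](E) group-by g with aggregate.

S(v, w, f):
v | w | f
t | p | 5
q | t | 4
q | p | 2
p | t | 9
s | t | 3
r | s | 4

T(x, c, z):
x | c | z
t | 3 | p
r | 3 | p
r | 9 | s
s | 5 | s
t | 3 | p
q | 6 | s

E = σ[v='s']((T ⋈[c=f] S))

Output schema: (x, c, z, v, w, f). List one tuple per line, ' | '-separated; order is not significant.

Stepwise |·|:
  T → 6
  S → 6
  (T ⋈[c=f] S) → 5
  σ[v='s']((T ⋈[c=f] S)) → 3

== RESULT ==
x | c | z | v | w | f
r | 3 | p | s | t | 3
t | 3 | p | s | t | 3
t | 3 | p | s | t | 3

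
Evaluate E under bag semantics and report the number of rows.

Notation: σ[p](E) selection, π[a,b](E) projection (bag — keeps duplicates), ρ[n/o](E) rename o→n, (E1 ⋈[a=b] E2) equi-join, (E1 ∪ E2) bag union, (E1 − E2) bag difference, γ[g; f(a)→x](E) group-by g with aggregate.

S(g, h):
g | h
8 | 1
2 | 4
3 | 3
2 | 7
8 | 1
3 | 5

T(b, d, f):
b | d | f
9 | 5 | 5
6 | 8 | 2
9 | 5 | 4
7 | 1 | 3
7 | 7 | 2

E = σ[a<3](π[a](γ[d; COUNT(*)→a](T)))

Row counts bottom-up:
  T → 5
  γ[d; COUNT(*)→a](T) → 4
  π[a](γ[d; COUNT(*)→a](T)) → 4
  σ[a<3](π[a](γ[d; COUNT(*)→a](T))) → 4

|E| = 4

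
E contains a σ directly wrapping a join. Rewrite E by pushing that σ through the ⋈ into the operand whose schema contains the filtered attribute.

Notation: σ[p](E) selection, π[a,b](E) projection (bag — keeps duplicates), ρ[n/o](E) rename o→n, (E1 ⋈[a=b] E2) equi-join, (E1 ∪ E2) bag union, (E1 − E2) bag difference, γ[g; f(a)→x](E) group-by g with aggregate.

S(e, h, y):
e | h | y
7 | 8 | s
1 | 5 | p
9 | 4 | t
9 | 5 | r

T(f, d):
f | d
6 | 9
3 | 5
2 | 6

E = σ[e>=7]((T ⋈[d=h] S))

σ filters on e, owned by the right side.
E' = (T ⋈[d=h] σ[e>=7](S))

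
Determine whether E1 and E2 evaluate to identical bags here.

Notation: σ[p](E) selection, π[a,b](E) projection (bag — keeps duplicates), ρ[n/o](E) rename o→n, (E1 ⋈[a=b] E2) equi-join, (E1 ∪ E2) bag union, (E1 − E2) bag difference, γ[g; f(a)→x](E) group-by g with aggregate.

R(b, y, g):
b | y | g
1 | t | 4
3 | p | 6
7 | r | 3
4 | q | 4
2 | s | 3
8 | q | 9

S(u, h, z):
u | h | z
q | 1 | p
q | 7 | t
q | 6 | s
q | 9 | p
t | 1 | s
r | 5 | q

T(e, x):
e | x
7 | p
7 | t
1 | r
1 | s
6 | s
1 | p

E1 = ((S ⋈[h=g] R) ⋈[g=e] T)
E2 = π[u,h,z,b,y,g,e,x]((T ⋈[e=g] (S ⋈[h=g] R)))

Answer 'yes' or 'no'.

E1 row counts bottom-up:
  S → 6
  R → 6
  (S ⋈[h=g] R) → 2
  T → 6
  ((S ⋈[h=g] R) ⋈[g=e] T) → 1
E2 row counts bottom-up:
  T → 6
  S → 6
  R → 6
  (S ⋈[h=g] R) → 2
  (T ⋈[e=g] (S ⋈[h=g] R)) → 1
  π[u,h,z,b,y,g,e,x]((T ⋈[e=g] (S ⋈[h=g] R))) → 1

E1 and E2 produce the same multiset:
u | h | z | b | y | g | e | x
q | 6 | s | 3 | p | 6 | 6 | s

yes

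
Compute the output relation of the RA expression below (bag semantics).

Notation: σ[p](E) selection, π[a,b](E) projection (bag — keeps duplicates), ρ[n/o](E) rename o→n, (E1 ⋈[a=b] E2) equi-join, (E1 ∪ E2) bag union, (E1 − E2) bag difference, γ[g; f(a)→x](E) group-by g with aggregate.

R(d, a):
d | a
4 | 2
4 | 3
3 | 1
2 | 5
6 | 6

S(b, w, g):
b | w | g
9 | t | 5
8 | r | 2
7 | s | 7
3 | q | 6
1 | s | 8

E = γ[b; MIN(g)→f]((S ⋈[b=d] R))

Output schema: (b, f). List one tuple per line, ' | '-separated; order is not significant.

Stepwise |·|:
  S → 5
  R → 5
  (S ⋈[b=d] R) → 1
  γ[b; MIN(g)→f]((S ⋈[b=d] R)) → 1

== RESULT ==
b | f
3 | 6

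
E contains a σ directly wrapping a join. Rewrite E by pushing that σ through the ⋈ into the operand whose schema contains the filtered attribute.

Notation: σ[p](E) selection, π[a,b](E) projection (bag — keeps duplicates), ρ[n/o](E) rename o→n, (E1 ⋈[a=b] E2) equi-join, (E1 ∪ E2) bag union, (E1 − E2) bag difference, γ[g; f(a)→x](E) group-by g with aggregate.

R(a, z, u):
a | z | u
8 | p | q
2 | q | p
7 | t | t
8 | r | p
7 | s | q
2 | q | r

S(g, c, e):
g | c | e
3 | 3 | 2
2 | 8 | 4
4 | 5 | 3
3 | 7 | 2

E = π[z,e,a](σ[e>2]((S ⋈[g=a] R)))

σ filters on e, owned by the left side.
E' = π[z,e,a]((σ[e>2](S) ⋈[g=a] R))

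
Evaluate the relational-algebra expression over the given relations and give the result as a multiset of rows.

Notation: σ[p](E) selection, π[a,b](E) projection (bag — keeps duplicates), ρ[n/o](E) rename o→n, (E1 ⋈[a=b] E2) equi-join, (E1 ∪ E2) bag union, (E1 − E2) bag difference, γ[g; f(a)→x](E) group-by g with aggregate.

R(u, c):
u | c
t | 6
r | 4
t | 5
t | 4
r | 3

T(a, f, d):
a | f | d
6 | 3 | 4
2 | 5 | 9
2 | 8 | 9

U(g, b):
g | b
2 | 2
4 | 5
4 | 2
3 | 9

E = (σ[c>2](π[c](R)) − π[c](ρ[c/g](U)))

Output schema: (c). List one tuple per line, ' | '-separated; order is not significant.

Stepwise |·|:
  R → 5
  π[c](R) → 5
  σ[c>2](π[c](R)) → 5
  U → 4
  ρ[c/g](U) → 4
  π[c](ρ[c/g](U)) → 4
  (σ[c>2](π[c](R)) − π[c](ρ[c/g](U))) → 2

== RESULT ==
c
5
6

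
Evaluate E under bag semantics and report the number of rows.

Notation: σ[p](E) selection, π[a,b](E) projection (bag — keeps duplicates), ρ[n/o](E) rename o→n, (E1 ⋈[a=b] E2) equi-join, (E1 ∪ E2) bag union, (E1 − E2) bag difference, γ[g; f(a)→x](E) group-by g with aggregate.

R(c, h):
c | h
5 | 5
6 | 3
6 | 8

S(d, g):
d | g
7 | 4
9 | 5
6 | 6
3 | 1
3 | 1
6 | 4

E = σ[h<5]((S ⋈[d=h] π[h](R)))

Per-node cardinality:
  S → 6
  R → 3
  π[h](R) → 3
  (S ⋈[d=h] π[h](R)) → 2
  σ[h<5]((S ⋈[d=h] π[h](R))) → 2

|E| = 2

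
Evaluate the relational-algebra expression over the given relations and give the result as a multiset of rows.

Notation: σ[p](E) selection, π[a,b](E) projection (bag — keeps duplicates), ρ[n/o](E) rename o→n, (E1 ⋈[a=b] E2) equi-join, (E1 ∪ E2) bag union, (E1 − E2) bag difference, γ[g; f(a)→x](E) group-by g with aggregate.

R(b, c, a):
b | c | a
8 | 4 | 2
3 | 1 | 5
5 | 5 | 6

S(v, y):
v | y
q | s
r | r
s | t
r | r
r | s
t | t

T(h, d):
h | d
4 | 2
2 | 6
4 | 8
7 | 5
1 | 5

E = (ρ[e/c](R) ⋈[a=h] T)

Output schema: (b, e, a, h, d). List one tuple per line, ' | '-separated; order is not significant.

Subexpression sizes:
  R → 3
  ρ[e/c](R) → 3
  T → 5
  (ρ[e/c](R) ⋈[a=h] T) → 1

== RESULT ==
b | e | a | h | d
8 | 4 | 2 | 2 | 6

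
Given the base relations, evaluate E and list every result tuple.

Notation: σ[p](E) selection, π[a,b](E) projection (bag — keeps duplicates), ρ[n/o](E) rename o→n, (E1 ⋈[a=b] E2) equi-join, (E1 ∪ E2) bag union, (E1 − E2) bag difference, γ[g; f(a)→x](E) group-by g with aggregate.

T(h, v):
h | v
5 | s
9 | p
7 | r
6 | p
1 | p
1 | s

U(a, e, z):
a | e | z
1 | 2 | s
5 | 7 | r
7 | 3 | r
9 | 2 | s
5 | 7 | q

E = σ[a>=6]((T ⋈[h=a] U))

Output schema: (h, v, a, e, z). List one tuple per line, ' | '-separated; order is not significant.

Subexpression sizes:
  T → 6
  U → 5
  (T ⋈[h=a] U) → 6
  σ[a>=6]((T ⋈[h=a] U)) → 2

== RESULT ==
h | v | a | e | z
7 | r | 7 | 3 | r
9 | p | 9 | 2 | s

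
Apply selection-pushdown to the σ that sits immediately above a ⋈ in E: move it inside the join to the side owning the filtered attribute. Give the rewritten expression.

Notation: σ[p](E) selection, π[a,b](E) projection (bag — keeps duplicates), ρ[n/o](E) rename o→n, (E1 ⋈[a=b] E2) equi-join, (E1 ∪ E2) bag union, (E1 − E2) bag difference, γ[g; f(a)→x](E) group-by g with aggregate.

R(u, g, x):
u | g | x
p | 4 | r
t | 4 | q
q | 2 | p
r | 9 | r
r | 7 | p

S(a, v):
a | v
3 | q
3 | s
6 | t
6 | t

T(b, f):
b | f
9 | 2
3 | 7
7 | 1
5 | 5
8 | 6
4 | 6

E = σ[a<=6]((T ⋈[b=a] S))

σ filters on a, owned by the right side.
E' = (T ⋈[b=a] σ[a<=6](S))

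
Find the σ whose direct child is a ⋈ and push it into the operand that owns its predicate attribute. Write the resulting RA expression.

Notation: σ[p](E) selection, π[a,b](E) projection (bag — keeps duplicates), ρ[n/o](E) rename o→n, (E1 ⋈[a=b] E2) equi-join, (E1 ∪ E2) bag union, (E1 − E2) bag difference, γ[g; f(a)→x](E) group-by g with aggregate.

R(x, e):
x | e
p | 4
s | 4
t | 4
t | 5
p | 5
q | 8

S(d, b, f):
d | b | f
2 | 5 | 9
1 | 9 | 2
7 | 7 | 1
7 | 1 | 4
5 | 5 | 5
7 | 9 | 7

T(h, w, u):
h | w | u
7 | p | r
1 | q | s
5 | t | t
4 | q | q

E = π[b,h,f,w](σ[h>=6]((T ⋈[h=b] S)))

σ filters on h, owned by the left side.
E' = π[b,h,f,w]((σ[h>=6](T) ⋈[h=b] S))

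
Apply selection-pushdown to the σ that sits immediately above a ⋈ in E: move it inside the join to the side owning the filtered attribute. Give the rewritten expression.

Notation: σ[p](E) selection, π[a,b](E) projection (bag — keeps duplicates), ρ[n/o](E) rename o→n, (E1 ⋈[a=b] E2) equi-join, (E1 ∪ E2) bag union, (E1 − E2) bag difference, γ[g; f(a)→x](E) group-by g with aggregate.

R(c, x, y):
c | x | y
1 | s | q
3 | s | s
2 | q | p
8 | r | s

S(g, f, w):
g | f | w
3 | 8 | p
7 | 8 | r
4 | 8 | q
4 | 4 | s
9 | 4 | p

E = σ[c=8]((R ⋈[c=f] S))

σ filters on c, owned by the left side.
E' = (σ[c=8](R) ⋈[c=f] S)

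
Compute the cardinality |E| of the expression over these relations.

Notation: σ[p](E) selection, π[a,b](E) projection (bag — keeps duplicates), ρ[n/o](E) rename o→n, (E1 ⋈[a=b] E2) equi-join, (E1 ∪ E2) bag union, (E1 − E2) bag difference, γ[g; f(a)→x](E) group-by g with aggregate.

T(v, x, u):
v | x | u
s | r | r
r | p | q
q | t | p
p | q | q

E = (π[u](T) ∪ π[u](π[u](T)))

Per-node cardinality:
  T → 4
  π[u](T) → 4
  T → 4
  π[u](T) → 4
  π[u](π[u](T)) → 4
  (π[u](T) ∪ π[u](π[u](T))) → 8

|E| = 8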